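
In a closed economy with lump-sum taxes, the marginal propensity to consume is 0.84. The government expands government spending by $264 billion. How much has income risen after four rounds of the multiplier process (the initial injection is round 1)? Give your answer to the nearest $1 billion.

$829 billion

Round 1 adds ΔG = $264 billion; each later round is MPC = 0.84 times the previous.
After 4 rounds: 264 + 221.76 + 186.2784 + 156.473856 = ΔG·(1 − c^4)/(1 − c) = 264 × (1 − 0.49787136)/0.16 ≈ $829 billion.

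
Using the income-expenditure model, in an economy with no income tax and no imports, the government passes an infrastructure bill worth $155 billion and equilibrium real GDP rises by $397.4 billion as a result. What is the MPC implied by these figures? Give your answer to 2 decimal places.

Implied spending multiplier k = ΔY/ΔG = 397.4/155 ≈ 2.5639.
Since k = 1/(1 − MPC), MPC = 1 − 1/k = 1 − ΔG/ΔY = 1 − 155/397.4 ≈ 0.61.

0.61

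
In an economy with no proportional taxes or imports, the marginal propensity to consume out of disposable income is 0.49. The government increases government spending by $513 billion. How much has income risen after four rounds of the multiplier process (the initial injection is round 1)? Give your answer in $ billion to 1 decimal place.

Round 1 adds ΔG = $513 billion; each later round is MPC = 0.49 times the previous.
After 4 rounds: 513 + 251.37 + 123.1713 + 60.353937 = ΔG·(1 − c^4)/(1 − c) = 513 × (1 − 0.05764801)/0.51 ≈ $947.9 billion.

$947.9 billion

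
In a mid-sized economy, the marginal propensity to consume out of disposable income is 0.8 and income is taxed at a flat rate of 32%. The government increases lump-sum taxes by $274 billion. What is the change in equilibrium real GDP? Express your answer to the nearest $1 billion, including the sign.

−$481 billion

A lump-sum tax change of +$274 billion shifts disposable income by −$274 billion; first-round consumption changes by −c × ΔT = −0.8 × (+$274 billion) = −$219.2 billion.
Expenditure multiplier = 1/(1 − c(1−t)) = 1/(1 − 0.8×0.68) = 1/0.456 ≈ 2.193.
The tax multiplier is −c × k ≈ −1.754, so ΔY = k × (−c·ΔT) = (−$219.2 billion) / 0.456 ≈ −$481 billion.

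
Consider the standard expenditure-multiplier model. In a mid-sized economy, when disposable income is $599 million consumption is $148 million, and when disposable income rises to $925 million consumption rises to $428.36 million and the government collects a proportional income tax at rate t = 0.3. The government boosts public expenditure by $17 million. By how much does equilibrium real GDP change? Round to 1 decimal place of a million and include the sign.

MPC = ΔC/ΔYd = (428.36 − 148)/(925 − 599) = 280.36/326 = 0.86.
Government-spending multiplier = 1/(1 − c(1−t)) = 1/(1 − 0.86×0.7) = 1/0.398 ≈ 2.513.
ΔY = k × ΔG = (+$17 million) / 0.398 ≈ +$42.7 million.

+$42.7 million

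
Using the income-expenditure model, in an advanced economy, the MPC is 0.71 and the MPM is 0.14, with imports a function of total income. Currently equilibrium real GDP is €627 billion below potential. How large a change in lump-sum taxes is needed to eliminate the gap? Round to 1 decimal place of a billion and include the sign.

Spending multiplier = 1/(1 − c + m) = 1/(1 − 0.71 + 0.14) = 1/0.43 ≈ 2.326.
Tax multiplier = −c·k = −0.71/0.43 ≈ −1.651. Need ΔY = +€627 billion, so ΔT = ΔY/(−c·k) = −(+€627 billion) × 0.43 / 0.71 ≈ −€379.7 billion.
The government should cut lump-sum taxes by €379.7 billion.

−€379.7 billion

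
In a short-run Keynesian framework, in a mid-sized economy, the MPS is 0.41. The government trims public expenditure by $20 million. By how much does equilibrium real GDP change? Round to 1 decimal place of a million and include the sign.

−$48.8 million

MPC = 1 − MPS = 1 − 0.41 = 0.59.
Spending multiplier = 1/(1 − MPC) = 1/(1 − 0.59) = 1/0.41 ≈ 2.439.
ΔY = k × ΔG = (−$20 million) / 0.41 ≈ −$48.8 million.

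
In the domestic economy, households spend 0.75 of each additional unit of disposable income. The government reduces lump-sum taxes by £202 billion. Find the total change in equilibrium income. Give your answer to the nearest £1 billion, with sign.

+£606 billion

A lump-sum tax change of −£202 billion shifts disposable income by +£202 billion; first-round consumption changes by −c × ΔT = −0.75 × (−£202 billion) = +£151.5 billion.
Expenditure multiplier = 1/(1 − MPC) = 1/(1 − 0.75) = 1/0.25 = 4.
The tax multiplier is −c × k = −3, so ΔY = k × (−c·ΔT) = (+£151.5 billion) / 0.25 = +£606 billion.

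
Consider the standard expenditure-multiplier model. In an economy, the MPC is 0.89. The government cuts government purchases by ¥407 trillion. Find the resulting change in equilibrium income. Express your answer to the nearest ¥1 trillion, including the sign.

Spending multiplier = 1/(1 − MPC) = 1/(1 − 0.89) = 1/0.11 ≈ 9.091.
ΔY = k × ΔG = (−¥407 trillion) / 0.11 = −¥3,700 trillion.

−¥3,700 trillion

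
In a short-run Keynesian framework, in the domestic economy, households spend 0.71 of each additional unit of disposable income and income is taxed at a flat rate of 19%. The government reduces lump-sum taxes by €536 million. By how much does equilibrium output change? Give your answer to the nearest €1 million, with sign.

A lump-sum tax change of −€536 million shifts disposable income by +€536 million; first-round consumption changes by −c × ΔT = −0.71 × (−€536 million) = +€380.56 million.
Expenditure multiplier = 1/(1 − c(1−t)) = 1/(1 − 0.71×0.81) = 1/0.4249 ≈ 2.353.
The tax multiplier is −c × k ≈ −1.671, so ΔY = k × (−c·ΔT) = (+€380.56 million) / 0.4249 ≈ +€896 million.

+€896 million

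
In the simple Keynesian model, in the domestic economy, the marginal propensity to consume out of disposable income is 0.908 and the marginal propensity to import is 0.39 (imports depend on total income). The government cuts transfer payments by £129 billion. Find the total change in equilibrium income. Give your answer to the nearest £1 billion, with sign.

The transfer change shifts disposable income by −£129 billion, so first-round consumption changes by c·ΔTR = 0.908 × (−£129 billion) = −£117.132 billion.
Expenditure multiplier = 1/(1 − c + m) = 1/(1 − 0.908 + 0.39) = 1/0.482 ≈ 2.075.
The transfer multiplier is c × k ≈ 1.884, so ΔY = k × (c·ΔTR) = (−£117.132 billion) / 0.482 ≈ −£243 billion.

−£243 billion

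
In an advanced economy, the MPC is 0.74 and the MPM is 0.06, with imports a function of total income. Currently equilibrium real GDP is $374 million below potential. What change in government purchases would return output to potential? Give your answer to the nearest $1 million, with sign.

+$120 million

Spending multiplier = 1/(1 − c + m) = 1/(1 − 0.74 + 0.06) = 1/0.32 = 3.125.
Need ΔY = +$374 million, so ΔG = ΔY/k = (+$374 million) × 0.32 ≈ +$120 million.
The government should increase government purchases by $120 million.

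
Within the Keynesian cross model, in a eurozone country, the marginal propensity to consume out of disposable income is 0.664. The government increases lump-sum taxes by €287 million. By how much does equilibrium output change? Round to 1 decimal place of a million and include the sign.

−€567.2 million

A lump-sum tax change of +€287 million shifts disposable income by −€287 million; first-round consumption changes by −c × ΔT = −0.664 × (+€287 million) = −€190.568 million.
Expenditure multiplier = 1/(1 − MPC) = 1/(1 − 0.664) = 1/0.336 ≈ 2.976.
The tax multiplier is −c × k ≈ −1.976, so ΔY = k × (−c·ΔT) = (−€190.568 million) / 0.336 ≈ −€567.2 million.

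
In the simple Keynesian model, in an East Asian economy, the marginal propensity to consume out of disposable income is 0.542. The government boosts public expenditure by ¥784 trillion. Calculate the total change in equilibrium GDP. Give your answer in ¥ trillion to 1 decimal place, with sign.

Government-spending multiplier = 1/(1 − MPC) = 1/(1 − 0.542) = 1/0.458 ≈ 2.183.
ΔY = k × ΔG = (+¥784 trillion) / 0.458 ≈ +¥1,711.8 trillion.

+¥1,711.8 trillion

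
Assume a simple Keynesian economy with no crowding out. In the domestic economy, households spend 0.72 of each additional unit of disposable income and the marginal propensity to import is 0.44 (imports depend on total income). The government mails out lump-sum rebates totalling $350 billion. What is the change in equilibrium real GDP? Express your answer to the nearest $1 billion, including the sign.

+$350 billion

A lump-sum tax change of −$350 billion shifts disposable income by +$350 billion; first-round consumption changes by −c × ΔT = −0.72 × (−$350 billion) = +$252 billion.
Expenditure multiplier = 1/(1 − c + m) = 1/(1 − 0.72 + 0.44) = 1/0.72 ≈ 1.389.
The tax multiplier is −c × k = −1, so ΔY = k × (−c·ΔT) = (+$252 billion) / 0.72 = +$350 billion.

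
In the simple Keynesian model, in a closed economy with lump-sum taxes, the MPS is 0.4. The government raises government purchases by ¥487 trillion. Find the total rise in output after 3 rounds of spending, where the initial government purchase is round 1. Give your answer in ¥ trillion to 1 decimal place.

¥954.5 trillion

MPC = 1 − MPS = 1 − 0.4 = 0.6.
Round 1 adds ΔG = ¥487 trillion; each later round is MPC = 0.6 times the previous.
After 3 rounds: 487 + 292.2 + 175.32 = ΔG·(1 − c^3)/(1 − c) = 487 × (1 − 0.216)/0.4 ≈ ¥954.5 trillion.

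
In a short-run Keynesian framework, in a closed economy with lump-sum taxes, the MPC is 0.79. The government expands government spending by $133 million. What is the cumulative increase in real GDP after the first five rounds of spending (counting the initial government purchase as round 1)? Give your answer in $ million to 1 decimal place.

Round 1 adds ΔG = $133 million; each later round is MPC = 0.79 times the previous.
After 5 rounds: 133 + 105.07 + 83.0053 + 65.574187 + 51.80360773 = ΔG·(1 − c^5)/(1 − c) = 133 × (1 − 0.3077056399)/0.21 ≈ $438.5 million.

$438.5 million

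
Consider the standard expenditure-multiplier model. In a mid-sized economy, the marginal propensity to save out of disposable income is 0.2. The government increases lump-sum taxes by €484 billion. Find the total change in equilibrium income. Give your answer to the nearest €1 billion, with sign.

−€1,936 billion

MPC = 1 − MPS = 1 − 0.2 = 0.8.
A lump-sum tax change of +€484 billion shifts disposable income by −€484 billion; first-round consumption changes by −c × ΔT = −0.8 × (+€484 billion) = −€387.2 billion.
Expenditure multiplier = 1/(1 − MPC) = 1/(1 − 0.8) = 1/0.2 = 5.
The tax multiplier is −c × k = −4, so ΔY = k × (−c·ΔT) = (−€387.2 billion) / 0.2 = −€1,936 billion.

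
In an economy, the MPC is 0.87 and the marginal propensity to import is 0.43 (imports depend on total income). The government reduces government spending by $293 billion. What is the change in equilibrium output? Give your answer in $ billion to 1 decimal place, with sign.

Expenditure multiplier = 1/(1 − c + m) = 1/(1 − 0.87 + 0.43) = 1/0.56 ≈ 1.786.
ΔY = k × ΔG = (−$293 billion) / 0.56 ≈ −$523.2 billion.

−$523.2 billion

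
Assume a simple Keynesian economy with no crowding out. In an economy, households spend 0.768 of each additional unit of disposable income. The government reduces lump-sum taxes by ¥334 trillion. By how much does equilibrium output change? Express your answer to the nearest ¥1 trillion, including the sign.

A lump-sum tax change of −¥334 trillion shifts disposable income by +¥334 trillion; first-round consumption changes by −c × ΔT = −0.768 × (−¥334 trillion) = +¥256.512 trillion.
Expenditure multiplier = 1/(1 − MPC) = 1/(1 − 0.768) = 1/0.232 ≈ 4.31.
The tax multiplier is −c × k ≈ −3.31, so ΔY = k × (−c·ΔT) = (+¥256.512 trillion) / 0.232 ≈ +¥1,106 trillion.

+¥1,106 trillion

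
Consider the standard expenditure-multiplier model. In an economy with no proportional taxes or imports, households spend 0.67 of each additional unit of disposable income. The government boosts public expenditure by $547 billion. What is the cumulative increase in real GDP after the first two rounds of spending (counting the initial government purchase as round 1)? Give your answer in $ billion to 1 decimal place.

Round 1 adds ΔG = $547 billion; each later round is MPC = 0.67 times the previous.
After 2 rounds: 547 + 366.49 = ΔG·(1 − c^2)/(1 − c) = 547 × (1 − 0.4489)/0.33 ≈ $913.5 billion.

$913.5 billion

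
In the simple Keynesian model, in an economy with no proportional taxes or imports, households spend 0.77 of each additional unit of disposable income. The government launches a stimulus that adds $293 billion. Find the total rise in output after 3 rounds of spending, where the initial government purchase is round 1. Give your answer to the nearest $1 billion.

$692 billion

Round 1 adds ΔG = $293 billion; each later round is MPC = 0.77 times the previous.
After 3 rounds: 293 + 225.61 + 173.7197 = ΔG·(1 − c^3)/(1 − c) = 293 × (1 − 0.456533)/0.23 ≈ $692 billion.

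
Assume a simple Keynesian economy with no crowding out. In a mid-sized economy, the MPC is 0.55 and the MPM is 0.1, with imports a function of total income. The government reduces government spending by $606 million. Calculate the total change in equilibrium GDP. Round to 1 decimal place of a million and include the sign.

−$1,101.8 million

Spending multiplier = 1/(1 − c + m) = 1/(1 − 0.55 + 0.1) = 1/0.55 ≈ 1.818.
ΔY = k × ΔG = (−$606 million) / 0.55 ≈ −$1,101.8 million.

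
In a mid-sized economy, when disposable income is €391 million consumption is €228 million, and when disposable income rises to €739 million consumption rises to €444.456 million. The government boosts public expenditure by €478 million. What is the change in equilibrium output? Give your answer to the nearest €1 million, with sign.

+€1,265 million

MPC = ΔC/ΔYd = (444.456 − 228)/(739 − 391) = 216.456/348 = 0.622.
Government-spending multiplier = 1/(1 − MPC) = 1/(1 − 0.622) = 1/0.378 ≈ 2.646.
ΔY = k × ΔG = (+€478 million) / 0.378 ≈ +€1,265 million.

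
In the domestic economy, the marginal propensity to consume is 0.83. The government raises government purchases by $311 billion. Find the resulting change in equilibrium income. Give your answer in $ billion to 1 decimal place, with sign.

+$1,829.4 billion

Expenditure multiplier = 1/(1 − MPC) = 1/(1 − 0.83) = 1/0.17 ≈ 5.882.
ΔY = k × ΔG = (+$311 billion) / 0.17 ≈ +$1,829.4 billion.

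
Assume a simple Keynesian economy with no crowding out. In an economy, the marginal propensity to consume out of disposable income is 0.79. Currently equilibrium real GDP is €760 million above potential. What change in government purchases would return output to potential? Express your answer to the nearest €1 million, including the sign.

−€160 million

Spending multiplier = 1/(1 − MPC) = 1/(1 − 0.79) = 1/0.21 ≈ 4.762.
Need ΔY = −€760 million, so ΔG = ΔY/k = (−€760 million) × 0.21 ≈ −€160 million.
The government should cut government purchases by €160 million.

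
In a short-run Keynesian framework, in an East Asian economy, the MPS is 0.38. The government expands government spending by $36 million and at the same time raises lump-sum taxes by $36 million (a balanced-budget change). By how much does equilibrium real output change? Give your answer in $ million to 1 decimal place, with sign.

MPC = 1 − MPS = 1 − 0.38 = 0.62.
Expenditure multiplier = 1/(1 − MPC) = 1/(1 − 0.62) = 1/0.38 ≈ 2.632.
ΔG contributes k·ΔG = (+$36 million) / 0.38 ≈ +$94.7 million.
ΔT of +$36 million changes first-round spending by −c·ΔT = −$22.32 million, contributing k·(−c·ΔT) = (−$22.32 million) / 0.38 ≈ −$58.7 million.
With ΔG = ΔT and no other leakages, the balanced-budget multiplier is 1, so ΔY = ΔG = +$36 million.

+$36.0 million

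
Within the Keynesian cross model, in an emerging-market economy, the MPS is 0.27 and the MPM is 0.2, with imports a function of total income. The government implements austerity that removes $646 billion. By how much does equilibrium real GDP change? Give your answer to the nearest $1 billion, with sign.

−$1,374 billion

MPC = 1 − MPS = 1 − 0.27 = 0.73.
Spending multiplier = 1/(1 − c + m) = 1/(1 − 0.73 + 0.2) = 1/0.47 ≈ 2.128.
ΔY = k × ΔG = (−$646 billion) / 0.47 ≈ −$1,374 billion.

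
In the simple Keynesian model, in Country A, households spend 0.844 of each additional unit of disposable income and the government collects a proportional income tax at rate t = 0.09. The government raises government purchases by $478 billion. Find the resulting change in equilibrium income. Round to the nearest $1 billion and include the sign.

+$2,061 billion

Expenditure multiplier = 1/(1 − c(1−t)) = 1/(1 − 0.844×0.91) = 1/0.23196 ≈ 4.311.
ΔY = k × ΔG = (+$478 billion) / 0.23196 ≈ +$2,061 billion.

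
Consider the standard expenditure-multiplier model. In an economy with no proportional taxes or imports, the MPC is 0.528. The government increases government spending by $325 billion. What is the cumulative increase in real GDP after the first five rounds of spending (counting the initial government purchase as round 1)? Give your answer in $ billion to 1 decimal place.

Round 1 adds ΔG = $325 billion; each later round is MPC = 0.528 times the previous.
After 5 rounds: 325 + 171.6 + 90.6048 + 47.8393344 + 25.2591685632 = ΔG·(1 − c^5)/(1 − c) = 325 × (1 − 0.041036433850368)/0.472 ≈ $660.3 billion.

$660.3 billion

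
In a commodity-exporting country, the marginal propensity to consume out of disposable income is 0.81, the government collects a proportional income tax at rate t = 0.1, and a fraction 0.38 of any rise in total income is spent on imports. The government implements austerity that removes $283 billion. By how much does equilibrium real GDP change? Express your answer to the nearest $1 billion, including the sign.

Expenditure multiplier = 1/(1 − c(1−t) + m) = 1/(1 − 0.81×0.9 + 0.38) = 1/0.651 ≈ 1.536.
ΔY = k × ΔG = (−$283 billion) / 0.651 ≈ −$435 billion.

−$435 billion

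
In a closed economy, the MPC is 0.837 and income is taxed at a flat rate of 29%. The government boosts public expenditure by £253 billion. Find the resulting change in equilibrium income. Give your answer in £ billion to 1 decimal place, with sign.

+£623.6 billion

Government-spending multiplier = 1/(1 − c(1−t)) = 1/(1 − 0.837×0.71) = 1/0.40573 ≈ 2.465.
ΔY = k × ΔG = (+£253 billion) / 0.40573 ≈ +£623.6 billion.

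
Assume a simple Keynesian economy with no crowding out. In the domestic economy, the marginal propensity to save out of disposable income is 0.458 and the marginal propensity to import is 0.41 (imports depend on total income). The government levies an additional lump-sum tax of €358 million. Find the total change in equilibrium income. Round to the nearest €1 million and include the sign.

−€224 million

MPC = 1 − MPS = 1 − 0.458 = 0.542.
A lump-sum tax change of +€358 million shifts disposable income by −€358 million; first-round consumption changes by −c × ΔT = −0.542 × (+€358 million) = −€194.036 million.
Expenditure multiplier = 1/(1 − c + m) = 1/(1 − 0.542 + 0.41) = 1/0.868 ≈ 1.152.
The tax multiplier is −c × k ≈ −0.624, so ΔY = k × (−c·ΔT) = (−€194.036 million) / 0.868 ≈ −€224 million.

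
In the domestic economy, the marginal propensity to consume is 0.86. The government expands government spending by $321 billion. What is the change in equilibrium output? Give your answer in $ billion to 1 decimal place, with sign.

Spending multiplier = 1/(1 − MPC) = 1/(1 − 0.86) = 1/0.14 ≈ 7.143.
ΔY = k × ΔG = (+$321 billion) / 0.14 ≈ +$2,292.9 billion.

+$2,292.9 billion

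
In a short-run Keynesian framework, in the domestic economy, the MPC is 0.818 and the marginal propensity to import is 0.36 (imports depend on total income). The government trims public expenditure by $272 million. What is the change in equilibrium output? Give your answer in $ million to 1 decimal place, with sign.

Government-spending multiplier = 1/(1 − c + m) = 1/(1 − 0.818 + 0.36) = 1/0.542 ≈ 1.845.
ΔY = k × ΔG = (−$272 million) / 0.542 ≈ −$501.8 million.

−$501.8 million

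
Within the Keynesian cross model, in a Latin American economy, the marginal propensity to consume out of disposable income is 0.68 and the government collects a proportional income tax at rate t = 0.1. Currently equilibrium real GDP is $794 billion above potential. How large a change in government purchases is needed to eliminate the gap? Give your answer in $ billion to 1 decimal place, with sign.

Spending multiplier = 1/(1 − c(1−t)) = 1/(1 − 0.68×0.9) = 1/0.388 ≈ 2.577.
Need ΔY = −$794 billion, so ΔG = ΔY/k = (−$794 billion) × 0.388 ≈ −$308.1 billion.
The government should cut government purchases by $308.1 billion.

−$308.1 billion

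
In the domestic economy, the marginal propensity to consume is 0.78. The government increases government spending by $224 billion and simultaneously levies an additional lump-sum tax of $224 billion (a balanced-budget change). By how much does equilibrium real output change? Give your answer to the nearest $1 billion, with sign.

Expenditure multiplier = 1/(1 − MPC) = 1/(1 − 0.78) = 1/0.22 ≈ 4.545.
ΔG contributes k·ΔG = (+$224 billion) / 0.22 ≈ +$1,018.2 billion.
ΔT of +$224 billion changes first-round spending by −c·ΔT = −$174.72 billion, contributing k·(−c·ΔT) = (−$174.72 billion) / 0.22 ≈ −$794.2 billion.
With ΔG = ΔT and no other leakages, the balanced-budget multiplier is 1, so ΔY = ΔG = +$224 billion.

+$224 billion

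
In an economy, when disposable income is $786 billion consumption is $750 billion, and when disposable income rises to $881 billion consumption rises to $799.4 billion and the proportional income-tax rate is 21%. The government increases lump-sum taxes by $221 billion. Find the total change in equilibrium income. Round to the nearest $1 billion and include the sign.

MPC = ΔC/ΔYd = (799.4 − 750)/(881 − 786) = 49.4/95 = 0.52.
A lump-sum tax change of +$221 billion shifts disposable income by −$221 billion; first-round consumption changes by −c × ΔT = −0.52 × (+$221 billion) = −$114.92 billion.
Expenditure multiplier = 1/(1 − c(1−t)) = 1/(1 − 0.52×0.79) = 1/0.5892 ≈ 1.697.
The tax multiplier is −c × k ≈ −0.883, so ΔY = k × (−c·ΔT) = (−$114.92 billion) / 0.5892 ≈ −$195 billion.

−$195 billion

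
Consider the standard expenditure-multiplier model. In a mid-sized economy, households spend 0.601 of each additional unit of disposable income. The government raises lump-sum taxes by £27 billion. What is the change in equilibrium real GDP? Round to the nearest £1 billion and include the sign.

−£41 billion

A lump-sum tax change of +£27 billion shifts disposable income by −£27 billion; first-round consumption changes by −c × ΔT = −0.601 × (+£27 billion) = −£16.227 billion.
Expenditure multiplier = 1/(1 − MPC) = 1/(1 − 0.601) = 1/0.399 ≈ 2.506.
The tax multiplier is −c × k ≈ −1.506, so ΔY = k × (−c·ΔT) = (−£16.227 billion) / 0.399 ≈ −£41 billion.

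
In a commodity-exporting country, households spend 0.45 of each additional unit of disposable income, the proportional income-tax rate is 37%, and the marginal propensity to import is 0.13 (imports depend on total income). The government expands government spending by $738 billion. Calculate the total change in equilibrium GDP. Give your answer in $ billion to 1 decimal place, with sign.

+$871.8 billion

Spending multiplier = 1/(1 − c(1−t) + m) = 1/(1 − 0.45×0.63 + 0.13) = 1/0.8465 ≈ 1.181.
ΔY = k × ΔG = (+$738 billion) / 0.8465 ≈ +$871.8 billion.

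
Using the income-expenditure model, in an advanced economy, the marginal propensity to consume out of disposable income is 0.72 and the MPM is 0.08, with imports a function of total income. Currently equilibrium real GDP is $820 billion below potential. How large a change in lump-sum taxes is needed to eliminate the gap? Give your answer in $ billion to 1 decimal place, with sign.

Spending multiplier = 1/(1 − c + m) = 1/(1 − 0.72 + 0.08) = 1/0.36 ≈ 2.778.
Tax multiplier = −c·k = −0.72/0.36 = −2. Need ΔY = +$820 billion, so ΔT = ΔY/(−c·k) = −(+$820 billion) × 0.36 / 0.72 = −$410 billion.
The government should cut lump-sum taxes by $410 billion.

−$410.0 billion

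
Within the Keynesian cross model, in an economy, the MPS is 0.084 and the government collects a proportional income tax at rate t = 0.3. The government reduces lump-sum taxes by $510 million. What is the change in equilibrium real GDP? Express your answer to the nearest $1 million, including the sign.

+$1,302 million

MPC = 1 − MPS = 1 − 0.084 = 0.916.
A lump-sum tax change of −$510 million shifts disposable income by +$510 million; first-round consumption changes by −c × ΔT = −0.916 × (−$510 million) = +$467.16 million.
Expenditure multiplier = 1/(1 − c(1−t)) = 1/(1 − 0.916×0.7) = 1/0.3588 ≈ 2.787.
The tax multiplier is −c × k ≈ −2.553, so ΔY = k × (−c·ΔT) = (+$467.16 million) / 0.3588 ≈ +$1,302 million.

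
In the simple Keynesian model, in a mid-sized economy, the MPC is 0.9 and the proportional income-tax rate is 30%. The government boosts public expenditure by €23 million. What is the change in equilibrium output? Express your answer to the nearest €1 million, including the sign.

+€62 million

Government-spending multiplier = 1/(1 − c(1−t)) = 1/(1 − 0.9×0.7) = 1/0.37 ≈ 2.703.
ΔY = k × ΔG = (+€23 million) / 0.37 ≈ +€62 million.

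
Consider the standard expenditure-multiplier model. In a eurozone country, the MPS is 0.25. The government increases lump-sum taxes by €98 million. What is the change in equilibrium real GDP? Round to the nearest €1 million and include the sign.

MPC = 1 − MPS = 1 − 0.25 = 0.75.
A lump-sum tax change of +€98 million shifts disposable income by −€98 million; first-round consumption changes by −c × ΔT = −0.75 × (+€98 million) = −€73.5 million.
Expenditure multiplier = 1/(1 − MPC) = 1/(1 − 0.75) = 1/0.25 = 4.
The tax multiplier is −c × k = −3, so ΔY = k × (−c·ΔT) = (−€73.5 million) / 0.25 = −€294 million.

−€294 million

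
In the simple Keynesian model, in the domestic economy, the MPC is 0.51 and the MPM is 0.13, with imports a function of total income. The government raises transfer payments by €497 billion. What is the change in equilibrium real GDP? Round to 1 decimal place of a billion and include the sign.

The transfer change shifts disposable income by +€497 billion, so first-round consumption changes by c·ΔTR = 0.51 × (+€497 billion) = +€253.47 billion.
Expenditure multiplier = 1/(1 − c + m) = 1/(1 − 0.51 + 0.13) = 1/0.62 ≈ 1.613.
The transfer multiplier is c × k ≈ 0.823, so ΔY = k × (c·ΔTR) = (+€253.47 billion) / 0.62 ≈ +€408.8 billion.

+€408.8 billion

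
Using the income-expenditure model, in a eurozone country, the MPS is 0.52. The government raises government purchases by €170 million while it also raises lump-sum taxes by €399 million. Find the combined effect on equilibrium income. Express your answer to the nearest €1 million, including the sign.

−€41 million

MPC = 1 − MPS = 1 − 0.52 = 0.48.
Expenditure multiplier = 1/(1 − MPC) = 1/(1 − 0.48) = 1/0.52 ≈ 1.923.
ΔG contributes k·ΔG = (+€170 million) / 0.52 ≈ +€326.9 million.
ΔT of +€399 million changes first-round spending by −c·ΔT = −€191.52 million, contributing k·(−c·ΔT) = (−€191.52 million) / 0.52 ≈ −€368.3 million.
Net ΔY = k(ΔG − c·ΔT) = (−€21.52 million) / 0.52 ≈ −€41 million.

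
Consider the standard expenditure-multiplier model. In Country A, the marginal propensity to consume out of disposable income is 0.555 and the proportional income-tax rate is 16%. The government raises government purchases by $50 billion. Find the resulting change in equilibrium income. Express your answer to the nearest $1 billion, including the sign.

Spending multiplier = 1/(1 − c(1−t)) = 1/(1 − 0.555×0.84) = 1/0.5338 ≈ 1.873.
ΔY = k × ΔG = (+$50 billion) / 0.5338 ≈ +$94 billion.

+$94 billion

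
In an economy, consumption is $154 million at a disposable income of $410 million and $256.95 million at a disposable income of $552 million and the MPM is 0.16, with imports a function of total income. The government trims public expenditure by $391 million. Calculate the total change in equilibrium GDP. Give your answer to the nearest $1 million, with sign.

MPC = ΔC/ΔYd = (256.95 − 154)/(552 − 410) = 102.95/142 = 0.725.
Government-spending multiplier = 1/(1 − c + m) = 1/(1 − 0.725 + 0.16) = 1/0.435 ≈ 2.299.
ΔY = k × ΔG = (−$391 million) / 0.435 ≈ −$899 million.

−$899 million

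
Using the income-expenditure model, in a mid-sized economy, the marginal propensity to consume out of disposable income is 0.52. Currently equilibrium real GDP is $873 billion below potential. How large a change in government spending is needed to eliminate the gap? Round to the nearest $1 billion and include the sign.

+$419 billion

Spending multiplier = 1/(1 − MPC) = 1/(1 − 0.52) = 1/0.48 ≈ 2.083.
Need ΔY = +$873 billion, so ΔG = ΔY/k = (+$873 billion) × 0.48 ≈ +$419 billion.
The government should increase government spending by $419 billion.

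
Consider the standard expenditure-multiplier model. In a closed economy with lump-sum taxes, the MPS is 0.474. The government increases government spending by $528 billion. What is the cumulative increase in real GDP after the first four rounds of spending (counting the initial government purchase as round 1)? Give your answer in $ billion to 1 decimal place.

MPC = 1 − MPS = 1 − 0.474 = 0.526.
Round 1 adds ΔG = $528 billion; each later round is MPC = 0.526 times the previous.
After 4 rounds: 528 + 277.728 + 146.084928 + 76.840672128 = ΔG·(1 − c^4)/(1 − c) = 528 × (1 − 0.076549608976)/0.474 ≈ $1,028.7 billion.

$1,028.7 billion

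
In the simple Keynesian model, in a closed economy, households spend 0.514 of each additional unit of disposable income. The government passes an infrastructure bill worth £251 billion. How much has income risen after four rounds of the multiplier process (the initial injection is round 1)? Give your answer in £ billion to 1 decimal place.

Round 1 adds ΔG = £251 billion; each later round is MPC = 0.514 times the previous.
After 4 rounds: 251 + 129.014 + 66.313196 + 34.084982744 = ΔG·(1 − c^4)/(1 − c) = 251 × (1 − 0.069799526416)/0.486 ≈ £480.4 billion.

£480.4 billion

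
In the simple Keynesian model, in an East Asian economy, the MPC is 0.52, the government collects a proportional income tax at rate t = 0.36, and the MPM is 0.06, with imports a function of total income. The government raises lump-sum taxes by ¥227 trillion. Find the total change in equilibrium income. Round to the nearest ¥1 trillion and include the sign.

−¥162 trillion

A lump-sum tax change of +¥227 trillion shifts disposable income by −¥227 trillion; first-round consumption changes by −c × ΔT = −0.52 × (+¥227 trillion) = −¥118.04 trillion.
Expenditure multiplier = 1/(1 − c(1−t) + m) = 1/(1 − 0.52×0.64 + 0.06) = 1/0.7272 ≈ 1.375.
The tax multiplier is −c × k ≈ −0.715, so ΔY = k × (−c·ΔT) = (−¥118.04 trillion) / 0.7272 ≈ −¥162 trillion.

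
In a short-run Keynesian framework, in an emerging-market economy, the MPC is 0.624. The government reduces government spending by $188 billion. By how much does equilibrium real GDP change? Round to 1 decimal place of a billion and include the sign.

−$500.0 billion

Expenditure multiplier = 1/(1 − MPC) = 1/(1 − 0.624) = 1/0.376 ≈ 2.66.
ΔY = k × ΔG = (−$188 billion) / 0.376 = −$500 billion.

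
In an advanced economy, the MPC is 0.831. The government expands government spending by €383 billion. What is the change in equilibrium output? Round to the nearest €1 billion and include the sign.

Expenditure multiplier = 1/(1 − MPC) = 1/(1 − 0.831) = 1/0.169 ≈ 5.917.
ΔY = k × ΔG = (+€383 billion) / 0.169 ≈ +€2,266 billion.

+€2,266 billion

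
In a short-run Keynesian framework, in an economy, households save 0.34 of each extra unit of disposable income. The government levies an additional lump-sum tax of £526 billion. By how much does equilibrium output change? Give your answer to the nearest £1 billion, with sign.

MPC = 1 − MPS = 1 − 0.34 = 0.66.
A lump-sum tax change of +£526 billion shifts disposable income by −£526 billion; first-round consumption changes by −c × ΔT = −0.66 × (+£526 billion) = −£347.16 billion.
Expenditure multiplier = 1/(1 − MPC) = 1/(1 − 0.66) = 1/0.34 ≈ 2.941.
The tax multiplier is −c × k ≈ −1.941, so ΔY = k × (−c·ΔT) = (−£347.16 billion) / 0.34 ≈ −£1,021 billion.

−£1,021 billion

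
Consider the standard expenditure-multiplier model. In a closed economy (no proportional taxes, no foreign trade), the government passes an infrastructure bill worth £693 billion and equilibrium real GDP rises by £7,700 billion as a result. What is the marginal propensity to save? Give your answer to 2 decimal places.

Implied spending multiplier k = ΔY/ΔG = 7,700/693 ≈ 11.1111.
Since k = 1/(1 − MPC), MPC = 1 − 1/k = 1 − ΔG/ΔY = 1 − 693/7,700 = 0.91.
MPS = 1 − MPC = 0.09.

0.09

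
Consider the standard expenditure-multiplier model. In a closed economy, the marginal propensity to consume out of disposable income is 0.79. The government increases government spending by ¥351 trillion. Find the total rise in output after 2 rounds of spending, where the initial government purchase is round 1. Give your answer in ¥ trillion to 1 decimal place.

¥628.3 trillion

Round 1 adds ΔG = ¥351 trillion; each later round is MPC = 0.79 times the previous.
After 2 rounds: 351 + 277.29 = ΔG·(1 − c^2)/(1 − c) = 351 × (1 − 0.6241)/0.21 ≈ ¥628.3 trillion.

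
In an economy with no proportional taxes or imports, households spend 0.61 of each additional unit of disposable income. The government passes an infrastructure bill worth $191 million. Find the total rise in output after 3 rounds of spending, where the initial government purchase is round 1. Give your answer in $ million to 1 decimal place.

Round 1 adds ΔG = $191 million; each later round is MPC = 0.61 times the previous.
After 3 rounds: 191 + 116.51 + 71.0711 = ΔG·(1 − c^3)/(1 − c) = 191 × (1 − 0.226981)/0.39 ≈ $378.6 million.

$378.6 million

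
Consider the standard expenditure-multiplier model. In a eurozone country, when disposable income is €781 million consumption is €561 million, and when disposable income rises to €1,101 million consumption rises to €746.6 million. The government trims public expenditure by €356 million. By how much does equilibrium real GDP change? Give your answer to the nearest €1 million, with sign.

MPC = ΔC/ΔYd = (746.6 − 561)/(1,101 − 781) = 185.6/320 = 0.58.
Spending multiplier = 1/(1 − MPC) = 1/(1 − 0.58) = 1/0.42 ≈ 2.381.
ΔY = k × ΔG = (−€356 million) / 0.42 ≈ −€848 million.

−€848 million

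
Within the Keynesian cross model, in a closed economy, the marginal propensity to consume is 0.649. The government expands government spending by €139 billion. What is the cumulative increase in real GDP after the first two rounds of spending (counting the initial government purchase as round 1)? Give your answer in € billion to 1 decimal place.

Round 1 adds ΔG = €139 billion; each later round is MPC = 0.649 times the previous.
After 2 rounds: 139 + 90.211 = ΔG·(1 − c^2)/(1 − c) = 139 × (1 − 0.421201)/0.351 ≈ €229.2 billion.

€229.2 billion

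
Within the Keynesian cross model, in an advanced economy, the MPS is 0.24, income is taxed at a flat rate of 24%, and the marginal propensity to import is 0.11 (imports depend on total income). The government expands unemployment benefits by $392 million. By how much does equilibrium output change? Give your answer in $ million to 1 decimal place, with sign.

MPC = 1 − MPS = 1 − 0.24 = 0.76.
The transfer change shifts disposable income by +$392 million, so first-round consumption changes by c·ΔTR = 0.76 × (+$392 million) = +$297.92 million.
Expenditure multiplier = 1/(1 − c(1−t) + m) = 1/(1 − 0.76×0.76 + 0.11) = 1/0.5324 ≈ 1.878.
The transfer multiplier is c × k ≈ 1.427, so ΔY = k × (c·ΔTR) = (+$297.92 million) / 0.5324 ≈ +$559.6 million.

+$559.6 million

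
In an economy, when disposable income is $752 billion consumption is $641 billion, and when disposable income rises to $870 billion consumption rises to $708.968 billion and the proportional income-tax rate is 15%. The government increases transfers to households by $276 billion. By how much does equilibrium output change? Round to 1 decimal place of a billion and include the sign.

+$311.5 billion

MPC = ΔC/ΔYd = (708.968 − 641)/(870 − 752) = 67.968/118 = 0.576.
The transfer change shifts disposable income by +$276 billion, so first-round consumption changes by c·ΔTR = 0.576 × (+$276 billion) = +$158.976 billion.
Expenditure multiplier = 1/(1 − c(1−t)) = 1/(1 − 0.576×0.85) = 1/0.5104 ≈ 1.959.
The transfer multiplier is c × k ≈ 1.129, so ΔY = k × (c·ΔTR) = (+$158.976 billion) / 0.5104 ≈ +$311.5 billion.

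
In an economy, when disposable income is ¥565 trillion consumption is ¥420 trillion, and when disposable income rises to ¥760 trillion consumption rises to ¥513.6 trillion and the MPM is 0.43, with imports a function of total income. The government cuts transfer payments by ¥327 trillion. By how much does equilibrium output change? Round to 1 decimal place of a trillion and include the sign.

−¥165.2 trillion

MPC = ΔC/ΔYd = (513.6 − 420)/(760 − 565) = 93.6/195 = 0.48.
The transfer change shifts disposable income by −¥327 trillion, so first-round consumption changes by c·ΔTR = 0.48 × (−¥327 trillion) = −¥156.96 trillion.
Expenditure multiplier = 1/(1 − c + m) = 1/(1 − 0.48 + 0.43) = 1/0.95 ≈ 1.053.
The transfer multiplier is c × k ≈ 0.505, so ΔY = k × (c·ΔTR) = (−¥156.96 trillion) / 0.95 ≈ −¥165.2 trillion.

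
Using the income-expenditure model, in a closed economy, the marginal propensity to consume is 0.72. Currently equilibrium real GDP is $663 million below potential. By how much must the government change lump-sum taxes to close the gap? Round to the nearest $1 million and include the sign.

Spending multiplier = 1/(1 − MPC) = 1/(1 − 0.72) = 1/0.28 ≈ 3.571.
Tax multiplier = −c·k = −0.72/0.28 ≈ −2.571. Need ΔY = +$663 million, so ΔT = ΔY/(−c·k) = −(+$663 million) × 0.28 / 0.72 ≈ −$258 million.
The government should cut lump-sum taxes by $258 million.

−$258 million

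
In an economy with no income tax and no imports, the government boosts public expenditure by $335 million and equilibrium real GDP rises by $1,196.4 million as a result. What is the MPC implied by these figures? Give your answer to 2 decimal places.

0.72

Implied spending multiplier k = ΔY/ΔG = 1,196.4/335 ≈ 3.5713.
Since k = 1/(1 − MPC), MPC = 1 − 1/k = 1 − ΔG/ΔY = 1 − 335/1,196.4 ≈ 0.72.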